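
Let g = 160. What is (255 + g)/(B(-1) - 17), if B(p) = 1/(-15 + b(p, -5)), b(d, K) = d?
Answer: -6640/273 ≈ -24.322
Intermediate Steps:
B(p) = 1/(-15 + p)
(255 + g)/(B(-1) - 17) = (255 + 160)/(1/(-15 - 1) - 17) = 415/(1/(-16) - 17) = 415/(-1/16 - 17) = 415/(-273/16) = 415*(-16/273) = -6640/273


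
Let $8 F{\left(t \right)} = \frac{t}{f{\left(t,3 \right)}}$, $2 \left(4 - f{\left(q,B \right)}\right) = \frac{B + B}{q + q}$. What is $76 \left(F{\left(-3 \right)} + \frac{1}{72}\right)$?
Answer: $- \frac{95}{18} \approx -5.2778$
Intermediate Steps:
$f{\left(q,B \right)} = 4 - \frac{B}{2 q}$ ($f{\left(q,B \right)} = 4 - \frac{\left(B + B\right) \frac{1}{q + q}}{2} = 4 - \frac{2 B \frac{1}{2 q}}{2} = 4 - \frac{B \frac{1}{q}}{2} = 4 - \frac{B}{2 q}$)
$F{\left(t \right)} = \frac{t}{8 \left(4 - \frac{3}{2 t}\right)}$ ($F{\left(t \right)} = \frac{t \frac{1}{4 - \frac{3}{2 t}}}{8} = \frac{t}{8 \left(4 - \frac{3}{2 t}\right)}$)
$76 \left(F{\left(-3 \right)} + \frac{1}{72}\right) = 76 \left(\frac{\left(-3\right)^{2}}{4 \left(-3 + 8 \left(-3\right)\right)} + \frac{1}{72}\right) = 76 \left(\frac{1}{4} \cdot 9 \frac{1}{-3 - 24} + \frac{1}{72}\right) = 76 \left(\frac{1}{4} \cdot 9 \frac{1}{-27} + \frac{1}{72}\right) = 76 \left(\frac{1}{4} \cdot 9 \left(- \frac{1}{27}\right) + \frac{1}{72}\right) = 76 \left(- \frac{1}{12} + \frac{1}{72}\right) = 76 \left(- \frac{5}{72}\right) = - \frac{95}{18}$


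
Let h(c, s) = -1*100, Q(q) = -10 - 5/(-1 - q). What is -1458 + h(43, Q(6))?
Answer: -1558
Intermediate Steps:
h(c, s) = -100
-1458 + h(43, Q(6)) = -1458 - 100 = -1558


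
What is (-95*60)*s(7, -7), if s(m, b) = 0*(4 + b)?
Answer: 0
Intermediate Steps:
s(m, b) = 0
(-95*60)*s(7, -7) = -95*60*0 = -5700*0 = 0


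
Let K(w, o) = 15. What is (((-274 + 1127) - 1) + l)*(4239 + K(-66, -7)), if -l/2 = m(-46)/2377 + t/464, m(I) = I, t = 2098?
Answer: 494401715601/137866 ≈ 3.5861e+6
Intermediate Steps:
l = -2482801/275732 (l = -2*(-46/2377 + 2098/464) = -2*(-46*1/2377 + 2098*(1/464)) = -2*(-46/2377 + 1049/232) = -2*2482801/551464 = -2482801/275732 ≈ -9.0044)
(((-274 + 1127) - 1) + l)*(4239 + K(-66, -7)) = (((-274 + 1127) - 1) - 2482801/275732)*(4239 + 15) = ((853 - 1) - 2482801/275732)*4254 = (852 - 2482801/275732)*4254 = (232440863/275732)*4254 = 494401715601/137866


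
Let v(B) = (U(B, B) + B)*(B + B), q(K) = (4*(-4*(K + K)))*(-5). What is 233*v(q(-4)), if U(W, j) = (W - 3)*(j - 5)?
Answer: -123499692800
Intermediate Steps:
q(K) = 160*K (q(K) = (4*(-8*K))*(-5) = -32*K*(-5) = 160*K)
U(W, j) = (-5 + j)*(-3 + W) (U(W, j) = (-3 + W)*(-5 + j) = (-5 + j)*(-3 + W))
v(B) = 2*B*(15 + B² - 7*B) (v(B) = ((15 - 5*B - 3*B + B*B) + B)*(B + B) = ((15 - 5*B - 3*B + B²) + B)*(2*B) = ((15 + B² - 8*B) + B)*(2*B) = (15 + B² - 7*B)*(2*B) = 2*B*(15 + B² - 7*B))
233*v(q(-4)) = 233*(2*(160*(-4))*(15 + (160*(-4))² - 1120*(-4))) = 233*(2*(-640)*(15 + (-640)² - 7*(-640))) = 233*(2*(-640)*(15 + 409600 + 4480)) = 233*(2*(-640)*414095) = 233*(-530041600) = -123499692800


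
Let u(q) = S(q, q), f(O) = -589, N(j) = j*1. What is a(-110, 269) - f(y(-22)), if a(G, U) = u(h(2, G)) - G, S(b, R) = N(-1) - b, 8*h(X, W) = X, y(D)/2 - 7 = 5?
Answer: 2791/4 ≈ 697.75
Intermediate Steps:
y(D) = 24 (y(D) = 14 + 2*5 = 14 + 10 = 24)
N(j) = j
h(X, W) = X/8
S(b, R) = -1 - b
u(q) = -1 - q
a(G, U) = -5/4 - G (a(G, U) = (-1 - 2/8) - G = (-1 - 1*¼) - G = (-1 - ¼) - G = -5/4 - G)
a(-110, 269) - f(y(-22)) = (-5/4 - 1*(-110)) - 1*(-589) = (-5/4 + 110) + 589 = 435/4 + 589 = 2791/4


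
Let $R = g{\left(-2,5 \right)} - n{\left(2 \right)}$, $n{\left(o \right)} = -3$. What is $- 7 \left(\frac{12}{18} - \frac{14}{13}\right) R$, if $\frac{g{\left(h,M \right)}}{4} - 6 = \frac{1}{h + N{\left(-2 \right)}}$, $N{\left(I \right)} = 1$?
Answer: $\frac{2576}{39} \approx 66.051$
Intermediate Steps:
$g{\left(h,M \right)} = 24 + \frac{4}{1 + h}$ ($g{\left(h,M \right)} = 24 + \frac{4}{h + 1} = 24 + \frac{4}{1 + h}$)
$R = 23$ ($R = \frac{4 \left(7 + 6 \left(-2\right)\right)}{1 - 2} - -3 = \frac{4 \left(7 - 12\right)}{-1} + 3 = 4 \left(-1\right) \left(-5\right) + 3 = 20 + 3 = 23$)
$- 7 \left(\frac{12}{18} - \frac{14}{13}\right) R = - 7 \left(\frac{12}{18} - \frac{14}{13}\right) 23 = - 7 \left(12 \cdot \frac{1}{18} - \frac{14}{13}\right) 23 = - 7 \left(\frac{2}{3} - \frac{14}{13}\right) 23 = \left(-7\right) \left(- \frac{16}{39}\right) 23 = \frac{112}{39} \cdot 23 = \frac{2576}{39}$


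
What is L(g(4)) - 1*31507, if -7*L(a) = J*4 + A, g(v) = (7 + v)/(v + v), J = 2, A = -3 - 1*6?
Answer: -220548/7 ≈ -31507.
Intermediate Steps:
A = -9 (A = -3 - 6 = -9)
g(v) = (7 + v)/(2*v) (g(v) = (7 + v)/((2*v)) = (7 + v)*(1/(2*v)) = (7 + v)/(2*v))
L(a) = 1/7 (L(a) = -(2*4 - 9)/7 = -(8 - 9)/7 = -1/7*(-1) = 1/7)
L(g(4)) - 1*31507 = 1/7 - 1*31507 = 1/7 - 31507 = -220548/7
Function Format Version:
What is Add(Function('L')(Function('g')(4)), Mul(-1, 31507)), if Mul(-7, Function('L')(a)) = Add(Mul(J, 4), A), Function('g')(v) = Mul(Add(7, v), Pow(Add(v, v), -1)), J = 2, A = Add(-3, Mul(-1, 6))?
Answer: Rational(-220548, 7) ≈ -31507.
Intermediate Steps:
A = -9 (A = Add(-3, -6) = -9)
Function('g')(v) = Mul(Rational(1, 2), Pow(v, -1), Add(7, v)) (Function('g')(v) = Mul(Add(7, v), Pow(Mul(2, v), -1)) = Mul(Add(7, v), Mul(Rational(1, 2), Pow(v, -1))) = Mul(Rational(1, 2), Pow(v, -1), Add(7, v)))
Function('L')(a) = Rational(1, 7) (Function('L')(a) = Mul(Rational(-1, 7), Add(Mul(2, 4), -9)) = Mul(Rational(-1, 7), Add(8, -9)) = Mul(Rational(-1, 7), -1) = Rational(1, 7))
Add(Function('L')(Function('g')(4)), Mul(-1, 31507)) = Add(Rational(1, 7), Mul(-1, 31507)) = Add(Rational(1, 7), -31507) = Rational(-220548, 7)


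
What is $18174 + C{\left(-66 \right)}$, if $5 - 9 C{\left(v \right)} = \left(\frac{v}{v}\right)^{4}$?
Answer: $\frac{163570}{9} \approx 18174.0$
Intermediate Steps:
$C{\left(v \right)} = \frac{4}{9}$ ($C{\left(v \right)} = \frac{5}{9} - \frac{\left(\frac{v}{v}\right)^{4}}{9} = \frac{5}{9} - \frac{1^{4}}{9} = \frac{5}{9} - \frac{1}{9} = \frac{4}{9}$)
$18174 + C{\left(-66 \right)} = 18174 + \frac{4}{9} = \frac{163570}{9}$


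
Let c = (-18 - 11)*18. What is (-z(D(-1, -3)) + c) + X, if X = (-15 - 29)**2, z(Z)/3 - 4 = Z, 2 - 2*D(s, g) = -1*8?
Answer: 1387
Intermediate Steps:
D(s, g) = 5 (D(s, g) = 1 - (-1)*8/2 = 1 - 1/2*(-8) = 1 + 4 = 5)
z(Z) = 12 + 3*Z
X = 1936 (X = (-44)**2 = 1936)
c = -522 (c = -29*18 = -522)
(-z(D(-1, -3)) + c) + X = (-(12 + 3*5) - 522) + 1936 = (-(12 + 15) - 522) + 1936 = (-1*27 - 522) + 1936 = (-27 - 522) + 1936 = -549 + 1936 = 1387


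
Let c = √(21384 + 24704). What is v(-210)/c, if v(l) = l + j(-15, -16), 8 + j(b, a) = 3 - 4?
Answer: -219*√11522/23044 ≈ -1.0201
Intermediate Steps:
j(b, a) = -9 (j(b, a) = -8 + (3 - 4) = -8 - 1 = -9)
v(l) = -9 + l (v(l) = l - 9 = -9 + l)
c = 2*√11522 (c = √46088 = 2*√11522 ≈ 214.68)
v(-210)/c = (-9 - 210)/((2*√11522)) = -219*√11522/23044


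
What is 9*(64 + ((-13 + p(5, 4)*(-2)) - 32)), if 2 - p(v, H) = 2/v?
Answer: 711/5 ≈ 142.20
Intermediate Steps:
p(v, H) = 2 - 2/v
9*(64 + ((-13 + p(5, 4)*(-2)) - 32)) = 9*(64 + ((-13 + (2 - 2/5)*(-2)) - 32)) = 9*(64 + ((-13 + (8/5)*(-2)) - 32)) = 9*(64 + ((-13 - 16/5) - 32)) = 9*(64 + (-81/5 - 32)) = 9*(64 - 241/5) = 9*(79/5) = 711/5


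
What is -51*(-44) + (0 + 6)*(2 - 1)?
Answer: 2250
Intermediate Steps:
-51*(-44) + (0 + 6)*(2 - 1) = 2244 + 6*1 = 2244 + 6 = 2250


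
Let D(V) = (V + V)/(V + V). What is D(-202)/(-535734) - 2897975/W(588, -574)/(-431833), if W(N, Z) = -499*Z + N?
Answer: 18797389763/873684288523683 ≈ 2.1515e-5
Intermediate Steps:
W(N, Z) = N - 499*Z
D(V) = 1 (D(V) = (2*V)/((2*V)) = (2*V)*(1/(2*V)) = 1)
D(-202)/(-535734) - 2897975/W(588, -574)/(-431833) = 1/(-535734) - 2897975/(588 - 499*(-574))/(-431833) = 1*(-1/535734) - 2897975/(588 + 286426)*(-1/431833) = -1/535734 - 2897975/287014*(-1/431833) = -1/535734 - 2897975*1/287014*(-1/431833) = -1/535734 - 152525/15106*(-1/431833) = -1/535734 + 152525/6523269298 = 18797389763/873684288523683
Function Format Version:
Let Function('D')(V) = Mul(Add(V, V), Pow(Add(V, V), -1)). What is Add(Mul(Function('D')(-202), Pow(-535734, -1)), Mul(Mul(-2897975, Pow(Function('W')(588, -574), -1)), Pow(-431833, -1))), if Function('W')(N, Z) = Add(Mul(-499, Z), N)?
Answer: Rational(18797389763, 873684288523683) ≈ 2.1515e-5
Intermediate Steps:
Function('W')(N, Z) = Add(N, Mul(-499, Z))
Function('D')(V) = 1 (Function('D')(V) = Mul(Mul(2, V), Pow(Mul(2, V), -1)) = Mul(Mul(2, V), Mul(Rational(1, 2), Pow(V, -1))) = 1)
Add(Mul(Function('D')(-202), Pow(-535734, -1)), Mul(Mul(-2897975, Pow(Function('W')(588, -574), -1)), Pow(-431833, -1))) = Add(Mul(1, Pow(-535734, -1)), Mul(Mul(-2897975, Pow(Add(588, Mul(-499, -574)), -1)), Pow(-431833, -1))) = Add(Mul(1, Rational(-1, 535734)), Mul(Mul(-2897975, Pow(Add(588, 286426), -1)), Rational(-1, 431833))) = Add(Rational(-1, 535734), Mul(Mul(-2897975, Pow(287014, -1)), Rational(-1, 431833))) = Add(Rational(-1, 535734), Mul(Mul(-2897975, Rational(1, 287014)), Rational(-1, 431833))) = Add(Rational(-1, 535734), Mul(Rational(-152525, 15106), Rational(-1, 431833))) = Add(Rational(-1, 535734), Rational(152525, 6523269298)) = Rational(18797389763, 873684288523683)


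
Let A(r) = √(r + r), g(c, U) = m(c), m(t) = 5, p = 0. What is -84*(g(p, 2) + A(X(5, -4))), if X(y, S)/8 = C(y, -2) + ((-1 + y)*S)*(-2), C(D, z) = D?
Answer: -420 - 336*√37 ≈ -2463.8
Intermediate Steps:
X(y, S) = 8*y - 16*S*(-1 + y) (X(y, S) = 8*(y + ((-1 + y)*S)*(-2)) = 8*(y + (S*(-1 + y))*(-2)) = 8*(y - 2*S*(-1 + y)) = 8*y - 16*S*(-1 + y))
g(c, U) = 5
A(r) = √2*√r (A(r) = √(2*r) = √2*√r)
-84*(g(p, 2) + A(X(5, -4))) = -84*(5 + √2*√(8*5 + 16*(-4) - 16*(-4)*5)) = -84*(5 + √2*√(40 - 64 + 320)) = -84*(5 + √2*√296) = -84*(5 + √2*(2*√74)) = -84*(5 + 4*√37) = -420 - 336*√37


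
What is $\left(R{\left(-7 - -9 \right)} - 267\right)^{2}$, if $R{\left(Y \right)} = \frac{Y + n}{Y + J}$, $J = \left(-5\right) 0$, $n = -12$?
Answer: $73984$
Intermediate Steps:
$J = 0$
$R{\left(Y \right)} = \frac{-12 + Y}{Y}$ ($R{\left(Y \right)} = \frac{Y - 12}{Y + 0} = \frac{-12 + Y}{Y}$)
$\left(R{\left(-7 - -9 \right)} - 267\right)^{2} = \left(\frac{-12 - -2}{-7 - -9} - 267\right)^{2} = \left(\frac{-12 + \left(-7 + 9\right)}{-7 + 9} - 267\right)^{2} = \left(\frac{-12 + 2}{2} - 267\right)^{2} = \left(\frac{1}{2} \left(-10\right) - 267\right)^{2} = \left(-5 - 267\right)^{2} = \left(-272\right)^{2} = 73984$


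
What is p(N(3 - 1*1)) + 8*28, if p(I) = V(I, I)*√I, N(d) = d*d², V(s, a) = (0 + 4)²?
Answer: 224 + 32*√2 ≈ 269.25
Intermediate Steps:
V(s, a) = 16 (V(s, a) = 4² = 16)
N(d) = d³
p(I) = 16*√I
p(N(3 - 1*1)) + 8*28 = 16*√((3 - 1*1)³) + 8*28 = 16*√((3 - 1)³) + 224 = 16*√(2³) + 224 = 16*√8 + 224 = 16*(2*√2) + 224 = 32*√2 + 224 = 224 + 32*√2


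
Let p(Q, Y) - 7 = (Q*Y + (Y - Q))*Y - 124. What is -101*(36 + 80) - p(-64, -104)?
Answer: 676465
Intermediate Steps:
p(Q, Y) = -117 + Y*(Y - Q + Q*Y) (p(Q, Y) = 7 + ((Q*Y + (Y - Q))*Y - 124) = 7 + ((Y - Q + Q*Y)*Y - 124) = 7 + (Y*(Y - Q + Q*Y) - 124) = 7 + (-124 + Y*(Y - Q + Q*Y)) = -117 + Y*(Y - Q + Q*Y))
-101*(36 + 80) - p(-64, -104) = -101*(36 + 80) - (-117 + (-104)**2 - 64*(-104)**2 - 1*(-64)*(-104)) = -101*116 - (-117 + 10816 - 64*10816 - 6656) = -11716 - (-117 + 10816 - 692224 - 6656) = -11716 - 1*(-688181) = -11716 + 688181 = 676465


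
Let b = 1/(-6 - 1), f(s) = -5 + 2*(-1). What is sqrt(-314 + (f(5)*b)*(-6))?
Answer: 8*I*sqrt(5) ≈ 17.889*I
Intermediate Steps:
f(s) = -7 (f(s) = -5 - 2 = -7)
b = -1/7 (b = 1/(-7) = -1/7 ≈ -0.14286)
sqrt(-314 + (f(5)*b)*(-6)) = sqrt(-314 - 7*(-1/7)*(-6)) = sqrt(-314 + 1*(-6)) = sqrt(-314 - 6) = sqrt(-320) = 8*I*sqrt(5)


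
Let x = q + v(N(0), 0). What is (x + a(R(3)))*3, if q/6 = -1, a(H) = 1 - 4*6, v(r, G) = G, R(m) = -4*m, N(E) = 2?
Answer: -87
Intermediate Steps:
a(H) = -23 (a(H) = 1 - 24 = -23)
q = -6 (q = 6*(-1) = -6)
x = -6 (x = -6 + 0 = -6)
(x + a(R(3)))*3 = (-6 - 23)*3 = -29*3 = -87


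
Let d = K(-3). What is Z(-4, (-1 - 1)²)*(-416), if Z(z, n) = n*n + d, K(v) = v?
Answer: -5408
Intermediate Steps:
d = -3
Z(z, n) = -3 + n² (Z(z, n) = n*n - 3 = n² - 3 = -3 + n²)
Z(-4, (-1 - 1)²)*(-416) = (-3 + ((-1 - 1)²)²)*(-416) = (-3 + ((-2)²)²)*(-416) = (-3 + 4²)*(-416) = (-3 + 16)*(-416) = 13*(-416) = -5408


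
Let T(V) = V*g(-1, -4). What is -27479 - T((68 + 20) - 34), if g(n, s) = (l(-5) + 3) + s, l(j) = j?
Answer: -27155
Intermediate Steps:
g(n, s) = -2 + s (g(n, s) = (-5 + 3) + s = -2 + s)
T(V) = -6*V (T(V) = V*(-2 - 4) = V*(-6) = -6*V)
-27479 - T((68 + 20) - 34) = -27479 - (-6)*((68 + 20) - 34) = -27479 - (-6)*(88 - 34) = -27479 - (-6)*54 = -27479 - 1*(-324) = -27479 + 324 = -27155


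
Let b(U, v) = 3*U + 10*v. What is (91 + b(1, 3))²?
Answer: 15376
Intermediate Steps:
(91 + b(1, 3))² = (91 + (3*1 + 10*3))² = (91 + (3 + 30))² = (91 + 33)² = 124² = 15376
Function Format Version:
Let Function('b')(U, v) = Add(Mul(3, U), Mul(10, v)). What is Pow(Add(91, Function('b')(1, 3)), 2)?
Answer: 15376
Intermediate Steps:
Pow(Add(91, Function('b')(1, 3)), 2) = Pow(Add(91, Add(Mul(3, 1), Mul(10, 3))), 2) = Pow(Add(91, Add(3, 30)), 2) = Pow(Add(91, 33), 2) = Pow(124, 2) = 15376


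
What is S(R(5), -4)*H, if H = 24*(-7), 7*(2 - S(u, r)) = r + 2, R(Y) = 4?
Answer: -384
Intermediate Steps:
S(u, r) = 12/7 - r/7 (S(u, r) = 2 - (r + 2)/7 = 2 - (2 + r)/7 = 2 + (-2/7 - r/7) = 12/7 - r/7)
H = -168
S(R(5), -4)*H = (12/7 - ⅐*(-4))*(-168) = (12/7 + 4/7)*(-168) = (16/7)*(-168) = -384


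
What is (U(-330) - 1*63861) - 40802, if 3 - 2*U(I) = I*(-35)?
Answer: -220873/2 ≈ -1.1044e+5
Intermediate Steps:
U(I) = 3/2 + 35*I/2 (U(I) = 3/2 - I*(-35)/2 = 3/2 - (-35)*I/2 = 3/2 + 35*I/2)
(U(-330) - 1*63861) - 40802 = ((3/2 + (35/2)*(-330)) - 1*63861) - 40802 = ((3/2 - 5775) - 63861) - 40802 = (-11547/2 - 63861) - 40802 = -139269/2 - 40802 = -220873/2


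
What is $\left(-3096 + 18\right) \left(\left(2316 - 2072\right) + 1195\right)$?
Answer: $-4429242$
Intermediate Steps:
$\left(-3096 + 18\right) \left(\left(2316 - 2072\right) + 1195\right) = - 3078 \left(\left(2316 - 2072\right) + 1195\right) = - 3078 \left(244 + 1195\right) = \left(-3078\right) 1439 = -4429242$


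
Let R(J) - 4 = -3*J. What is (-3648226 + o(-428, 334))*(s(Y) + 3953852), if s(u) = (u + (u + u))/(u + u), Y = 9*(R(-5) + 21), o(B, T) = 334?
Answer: -14423230551822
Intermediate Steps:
R(J) = 4 - 3*J
Y = 360 (Y = 9*((4 - 3*(-5)) + 21) = 9*((4 + 15) + 21) = 9*(19 + 21) = 9*40 = 360)
s(u) = 3/2 (s(u) = (u + 2*u)/((2*u)) = (3*u)*(1/(2*u)) = 3/2)
(-3648226 + o(-428, 334))*(s(Y) + 3953852) = (-3648226 + 334)*(3/2 + 3953852) = -3647892*7907707/2 = -14423230551822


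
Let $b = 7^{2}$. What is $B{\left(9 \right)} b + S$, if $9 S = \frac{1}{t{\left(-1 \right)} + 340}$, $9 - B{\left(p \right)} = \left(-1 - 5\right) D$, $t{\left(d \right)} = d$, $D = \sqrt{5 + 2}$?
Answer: $\frac{1345492}{3051} + 294 \sqrt{7} \approx 1218.9$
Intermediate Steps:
$D = \sqrt{7} \approx 2.6458$
$B{\left(p \right)} = 9 + 6 \sqrt{7}$ ($B{\left(p \right)} = 9 - \left(-1 - 5\right) \sqrt{7} = 9 - - 6 \sqrt{7} = 9 + 6 \sqrt{7}$)
$S = \frac{1}{3051}$ ($S = \frac{1}{9 \left(-1 + 340\right)} = \frac{1}{9 \cdot 339} = \frac{1}{9} \cdot \frac{1}{339} = \frac{1}{3051} \approx 0.00032776$)
$b = 49$
$B{\left(9 \right)} b + S = \left(9 + 6 \sqrt{7}\right) 49 + \frac{1}{3051} = \left(441 + 294 \sqrt{7}\right) + \frac{1}{3051} = \frac{1345492}{3051} + 294 \sqrt{7}$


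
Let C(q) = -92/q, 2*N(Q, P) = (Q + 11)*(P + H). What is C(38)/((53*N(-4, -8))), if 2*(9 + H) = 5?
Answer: 184/204421 ≈ 0.00090010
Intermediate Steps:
H = -13/2 (H = -9 + (½)*5 = -9 + 5/2 = -13/2 ≈ -6.5000)
N(Q, P) = (11 + Q)*(-13/2 + P)/2 (N(Q, P) = ((Q + 11)*(P - 13/2))/2 = ((11 + Q)*(-13/2 + P))/2 = (11 + Q)*(-13/2 + P)/2)
C(38)/((53*N(-4, -8))) = (-92/38)/((53*(-143/4 - 13/4*(-4) + (11/2)*(-8) + (½)*(-8)*(-4)))) = (-92*1/38)/((53*(-143/4 + 13 - 44 + 16))) = -46/(19*(53*(-203/4))) = -46/(19*(-10759/4)) = -46/19*(-4/10759) = 184/204421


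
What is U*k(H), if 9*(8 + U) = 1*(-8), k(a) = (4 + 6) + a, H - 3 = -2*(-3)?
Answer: -1520/9 ≈ -168.89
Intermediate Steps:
H = 9 (H = 3 - 2*(-3) = 3 + 6 = 9)
k(a) = 10 + a
U = -80/9 (U = -8 + (1*(-8))/9 = -8 + (⅑)*(-8) = -8 - 8/9 = -80/9 ≈ -8.8889)
U*k(H) = -80*(10 + 9)/9 = -80/9*19 = -1520/9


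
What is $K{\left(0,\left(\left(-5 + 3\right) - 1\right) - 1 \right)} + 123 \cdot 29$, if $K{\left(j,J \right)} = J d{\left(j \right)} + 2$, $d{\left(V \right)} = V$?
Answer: $3569$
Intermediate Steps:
$K{\left(j,J \right)} = 2 + J j$ ($K{\left(j,J \right)} = J j + 2 = 2 + J j$)
$K{\left(0,\left(\left(-5 + 3\right) - 1\right) - 1 \right)} + 123 \cdot 29 = \left(2 + \left(\left(\left(-5 + 3\right) - 1\right) - 1\right) 0\right) + 123 \cdot 29 = \left(2 + \left(\left(-2 - 1\right) - 1\right) 0\right) + 3567 = \left(2 + \left(-3 - 1\right) 0\right) + 3567 = \left(2 - 0\right) + 3567 = \left(2 + 0\right) + 3567 = 2 + 3567 = 3569$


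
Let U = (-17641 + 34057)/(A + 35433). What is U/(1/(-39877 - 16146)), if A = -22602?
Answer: -306557856/4277 ≈ -71676.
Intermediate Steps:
U = 5472/4277 (U = (-17641 + 34057)/(-22602 + 35433) = 16416/12831 = 16416*(1/12831) = 5472/4277 ≈ 1.2794)
U/(1/(-39877 - 16146)) = 5472/(4277*(1/(-39877 - 16146))) = 5472/(4277*(1/(-56023))) = 5472/(4277*(-1/56023)) = (5472/4277)*(-56023) = -306557856/4277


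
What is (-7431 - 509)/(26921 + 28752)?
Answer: -7940/55673 ≈ -0.14262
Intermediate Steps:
(-7431 - 509)/(26921 + 28752) = -7940/55673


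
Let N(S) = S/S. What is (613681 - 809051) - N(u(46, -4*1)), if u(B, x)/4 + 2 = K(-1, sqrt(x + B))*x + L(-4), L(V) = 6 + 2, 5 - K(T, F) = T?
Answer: -195371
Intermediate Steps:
K(T, F) = 5 - T
L(V) = 8
u(B, x) = 24 + 24*x (u(B, x) = -8 + 4*((5 - 1*(-1))*x + 8) = -8 + 4*((5 + 1)*x + 8) = -8 + 4*(6*x + 8) = -8 + 4*(8 + 6*x) = -8 + (32 + 24*x) = 24 + 24*x)
N(S) = 1
(613681 - 809051) - N(u(46, -4*1)) = (613681 - 809051) - 1*1 = -195370 - 1 = -195371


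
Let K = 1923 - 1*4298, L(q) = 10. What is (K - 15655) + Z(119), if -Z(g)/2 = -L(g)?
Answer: -18010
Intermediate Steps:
K = -2375 (K = 1923 - 4298 = -2375)
Z(g) = 20 (Z(g) = -(-2)*10 = -2*(-10) = 20)
(K - 15655) + Z(119) = (-2375 - 15655) + 20 = -18030 + 20 = -18010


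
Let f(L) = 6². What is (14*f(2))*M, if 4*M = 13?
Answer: 1638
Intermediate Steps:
f(L) = 36
M = 13/4 (M = (¼)*13 = 13/4 ≈ 3.2500)
(14*f(2))*M = (14*36)*(13/4) = 504*(13/4) = 1638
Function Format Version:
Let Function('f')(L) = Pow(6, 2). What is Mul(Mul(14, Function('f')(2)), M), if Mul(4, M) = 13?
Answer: 1638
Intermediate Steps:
Function('f')(L) = 36
M = Rational(13, 4) (M = Mul(Rational(1, 4), 13) = Rational(13, 4) ≈ 3.2500)
Mul(Mul(14, Function('f')(2)), M) = Mul(Mul(14, 36), Rational(13, 4)) = Mul(504, Rational(13, 4)) = 1638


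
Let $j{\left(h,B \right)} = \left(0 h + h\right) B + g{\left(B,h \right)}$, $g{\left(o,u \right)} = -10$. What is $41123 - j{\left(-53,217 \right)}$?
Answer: $52634$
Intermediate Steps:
$j{\left(h,B \right)} = -10 + B h$ ($j{\left(h,B \right)} = \left(0 h + h\right) B - 10 = \left(0 + h\right) B - 10 = h B - 10 = B h - 10 = -10 + B h$)
$41123 - j{\left(-53,217 \right)} = 41123 - \left(-10 + 217 \left(-53\right)\right) = 41123 - \left(-10 - 11501\right) = 41123 - -11511 = 41123 + 11511 = 52634$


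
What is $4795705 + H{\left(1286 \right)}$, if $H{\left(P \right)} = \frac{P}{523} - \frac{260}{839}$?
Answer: $\frac{2104341909859}{438797} \approx 4.7957 \cdot 10^{6}$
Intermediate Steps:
$H{\left(P \right)} = - \frac{260}{839} + \frac{P}{523}$ ($H{\left(P \right)} = P \frac{1}{523} - \frac{260}{839} = \frac{P}{523} - \frac{260}{839} = - \frac{260}{839} + \frac{P}{523}$)
$4795705 + H{\left(1286 \right)} = 4795705 + \left(- \frac{260}{839} + \frac{1}{523} \cdot 1286\right) = 4795705 + \left(- \frac{260}{839} + \frac{1286}{523}\right) = 4795705 + \frac{942974}{438797} = \frac{2104341909859}{438797}$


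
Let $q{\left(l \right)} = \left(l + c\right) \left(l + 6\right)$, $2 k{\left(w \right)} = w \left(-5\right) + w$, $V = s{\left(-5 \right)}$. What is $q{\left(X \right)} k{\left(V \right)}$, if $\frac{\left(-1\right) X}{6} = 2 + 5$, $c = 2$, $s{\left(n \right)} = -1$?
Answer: $2880$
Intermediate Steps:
$V = -1$
$k{\left(w \right)} = - 2 w$ ($k{\left(w \right)} = \frac{w \left(-5\right) + w}{2} = \frac{- 5 w + w}{2} = \frac{\left(-4\right) w}{2} = - 2 w$)
$X = -42$ ($X = - 6 \left(2 + 5\right) = \left(-6\right) 7 = -42$)
$q{\left(l \right)} = \left(2 + l\right) \left(6 + l\right)$ ($q{\left(l \right)} = \left(l + 2\right) \left(l + 6\right) = \left(2 + l\right) \left(6 + l\right)$)
$q{\left(X \right)} k{\left(V \right)} = \left(12 + \left(-42\right)^{2} + 8 \left(-42\right)\right) \left(\left(-2\right) \left(-1\right)\right) = \left(12 + 1764 - 336\right) 2 = 1440 \cdot 2 = 2880$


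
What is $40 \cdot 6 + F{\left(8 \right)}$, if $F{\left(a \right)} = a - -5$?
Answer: $253$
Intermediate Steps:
$F{\left(a \right)} = 5 + a$ ($F{\left(a \right)} = a + 5 = 5 + a$)
$40 \cdot 6 + F{\left(8 \right)} = 40 \cdot 6 + \left(5 + 8\right) = 240 + 13 = 253$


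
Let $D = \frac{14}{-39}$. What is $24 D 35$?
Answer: $- \frac{3920}{13} \approx -301.54$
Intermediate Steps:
$D = - \frac{14}{39}$ ($D = 14 \left(- \frac{1}{39}\right) = - \frac{14}{39} \approx -0.35897$)
$24 D 35 = 24 \left(- \frac{14}{39}\right) 35 = \left(- \frac{112}{13}\right) 35 = - \frac{3920}{13}$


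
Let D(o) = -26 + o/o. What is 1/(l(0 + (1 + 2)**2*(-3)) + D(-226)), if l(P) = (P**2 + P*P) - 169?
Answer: 1/1264 ≈ 0.00079114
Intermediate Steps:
l(P) = -169 + 2*P**2 (l(P) = (P**2 + P**2) - 169 = 2*P**2 - 169 = -169 + 2*P**2)
D(o) = -25 (D(o) = -26 + 1 = -25)
1/(l(0 + (1 + 2)**2*(-3)) + D(-226)) = 1/((-169 + 2*(0 + (1 + 2)**2*(-3))**2) - 25) = 1/((-169 + 2*(0 + 3**2*(-3))**2) - 25) = 1/((-169 + 2*(0 + 9*(-3))**2) - 25) = 1/((-169 + 2*(0 - 27)**2) - 25) = 1/((-169 + 2*(-27)**2) - 25) = 1/((-169 + 2*729) - 25) = 1/((-169 + 1458) - 25) = 1/(1289 - 25) = 1/1264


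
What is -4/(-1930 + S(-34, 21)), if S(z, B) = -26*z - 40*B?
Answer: 2/943 ≈ 0.0021209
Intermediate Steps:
S(z, B) = -40*B - 26*z
-4/(-1930 + S(-34, 21)) = -4/(-1930 + (-40*21 - 26*(-34))) = -4/(-1930 + (-840 + 884)) = -4/(-1930 + 44) = -4/(-1886) = -4*(-1/1886) = 2/943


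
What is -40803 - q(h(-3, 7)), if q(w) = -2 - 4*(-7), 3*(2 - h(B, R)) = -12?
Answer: -40829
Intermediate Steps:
h(B, R) = 6 (h(B, R) = 2 - ⅓*(-12) = 2 + 4 = 6)
q(w) = 26 (q(w) = -2 + 28 = 26)
-40803 - q(h(-3, 7)) = -40803 - 1*26 = -40803 - 26 = -40829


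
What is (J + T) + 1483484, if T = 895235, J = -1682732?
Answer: 695987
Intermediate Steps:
(J + T) + 1483484 = (-1682732 + 895235) + 1483484 = -787497 + 1483484 = 695987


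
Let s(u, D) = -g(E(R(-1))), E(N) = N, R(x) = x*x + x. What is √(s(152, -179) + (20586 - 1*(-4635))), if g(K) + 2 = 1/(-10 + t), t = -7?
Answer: 2*√1822366/17 ≈ 158.82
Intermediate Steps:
R(x) = x + x² (R(x) = x² + x = x + x²)
g(K) = -35/17 (g(K) = -2 + 1/(-10 - 7) = -2 + 1/(-17) = -2 - 1/17 = -35/17)
s(u, D) = 35/17 (s(u, D) = -1*(-35/17) = 35/17)
√(s(152, -179) + (20586 - 1*(-4635))) = √(35/17 + (20586 - 1*(-4635))) = √(35/17 + (20586 + 4635)) = √(35/17 + 25221) = √(428792/17) = 2*√1822366/17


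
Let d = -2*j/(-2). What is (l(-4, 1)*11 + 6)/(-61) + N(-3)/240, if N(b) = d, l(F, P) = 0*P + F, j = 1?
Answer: 9181/14640 ≈ 0.62712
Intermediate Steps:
l(F, P) = F (l(F, P) = 0 + F = F)
d = 1 (d = -2/(-2) = -2*(-1)/2 = -2*(-1/2) = 1)
N(b) = 1
(l(-4, 1)*11 + 6)/(-61) + N(-3)/240 = (-4*11 + 6)/(-61) + 1/240 = (-44 + 6)*(-1/61) + 1*(1/240) = -38*(-1/61) + 1/240 = 38/61 + 1/240 = 9181/14640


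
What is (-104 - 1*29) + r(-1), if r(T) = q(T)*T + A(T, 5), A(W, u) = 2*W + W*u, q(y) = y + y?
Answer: -138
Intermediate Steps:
q(y) = 2*y
r(T) = 2*T**2 + 7*T (r(T) = (2*T)*T + T*(2 + 5) = 2*T**2 + T*7 = 2*T**2 + 7*T)
(-104 - 1*29) + r(-1) = (-104 - 1*29) - (7 + 2*(-1)) = (-104 - 29) - (7 - 2) = -133 - 1*5 = -133 - 5 = -138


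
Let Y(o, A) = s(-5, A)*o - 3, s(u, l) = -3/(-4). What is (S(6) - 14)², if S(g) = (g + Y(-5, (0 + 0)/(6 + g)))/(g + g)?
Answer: 50625/256 ≈ 197.75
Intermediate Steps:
s(u, l) = ¾ (s(u, l) = -3*(-¼) = ¾)
Y(o, A) = -3 + 3*o/4 (Y(o, A) = 3*o/4 - 3 = -3 + 3*o/4)
S(g) = (-27/4 + g)/(2*g) (S(g) = (g + (-3 + (¾)*(-5)))/(g + g) = (g + (-3 - 15/4))/((2*g)) = (g - 27/4)*(1/(2*g)) = (-27/4 + g)*(1/(2*g)) = (-27/4 + g)/(2*g))
(S(6) - 14)² = ((⅛)*(-27 + 4*6)/6 - 14)² = ((⅛)*(⅙)*(-27 + 24) - 14)² = ((⅛)*(⅙)*(-3) - 14)² = (-1/16 - 14)² = (-225/16)² = 50625/256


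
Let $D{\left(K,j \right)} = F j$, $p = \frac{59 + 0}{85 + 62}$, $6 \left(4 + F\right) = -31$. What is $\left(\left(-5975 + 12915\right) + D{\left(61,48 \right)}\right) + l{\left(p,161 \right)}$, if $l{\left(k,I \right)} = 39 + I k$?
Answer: $\frac{138676}{21} \approx 6603.6$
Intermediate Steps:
$F = - \frac{55}{6}$ ($F = -4 + \frac{1}{6} \left(-31\right) = -4 - \frac{31}{6} = - \frac{55}{6} \approx -9.1667$)
$p = \frac{59}{147} \approx 0.40136$
$D{\left(K,j \right)} = - \frac{55 j}{6}$
$\left(\left(-5975 + 12915\right) + D{\left(61,48 \right)}\right) + l{\left(p,161 \right)} = \left(\left(-5975 + 12915\right) - 440\right) + \left(39 + 161 \cdot \frac{59}{147}\right) = \left(6940 - 440\right) + \left(39 + \frac{1357}{21}\right) = 6500 + \frac{2176}{21} = \frac{138676}{21}$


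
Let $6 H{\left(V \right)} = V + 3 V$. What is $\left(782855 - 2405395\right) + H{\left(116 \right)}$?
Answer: $- \frac{4867388}{3} \approx -1.6225 \cdot 10^{6}$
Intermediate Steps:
$H{\left(V \right)} = \frac{2 V}{3}$ ($H{\left(V \right)} = \frac{V + 3 V}{6} = \frac{4 V}{6} = \frac{2 V}{3}$)
$\left(782855 - 2405395\right) + H{\left(116 \right)} = \left(782855 - 2405395\right) + \frac{2}{3} \cdot 116 = -1622540 + \frac{232}{3} = - \frac{4867388}{3}$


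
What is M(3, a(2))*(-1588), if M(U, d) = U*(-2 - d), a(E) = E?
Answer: 19056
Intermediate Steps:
M(3, a(2))*(-1588) = -1*3*(2 + 2)*(-1588) = -1*3*4*(-1588) = -12*(-1588) = 19056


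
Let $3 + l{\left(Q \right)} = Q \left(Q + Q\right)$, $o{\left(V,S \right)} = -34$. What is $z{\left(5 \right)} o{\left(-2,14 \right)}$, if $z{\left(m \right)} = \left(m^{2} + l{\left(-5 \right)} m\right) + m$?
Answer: $-9010$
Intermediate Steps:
$l{\left(Q \right)} = -3 + 2 Q^{2}$ ($l{\left(Q \right)} = -3 + Q \left(Q + Q\right) = -3 + Q 2 Q = -3 + 2 Q^{2}$)
$z{\left(m \right)} = m^{2} + 48 m$ ($z{\left(m \right)} = \left(m^{2} + \left(-3 + 2 \left(-5\right)^{2}\right) m\right) + m = \left(m^{2} + \left(-3 + 2 \cdot 25\right) m\right) + m = \left(m^{2} + \left(-3 + 50\right) m\right) + m = \left(m^{2} + 47 m\right) + m = m^{2} + 48 m$)
$z{\left(5 \right)} o{\left(-2,14 \right)} = 5 \left(48 + 5\right) \left(-34\right) = 5 \cdot 53 \left(-34\right) = 265 \left(-34\right) = -9010$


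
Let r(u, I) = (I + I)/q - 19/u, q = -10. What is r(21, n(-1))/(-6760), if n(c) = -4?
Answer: 11/709800 ≈ 1.5497e-5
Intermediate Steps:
r(u, I) = -19/u - I/5 (r(u, I) = (I + I)/(-10) - 19/u = (2*I)*(-1/10) - 19/u = -I/5 - 19/u = -19/u - I/5)
r(21, n(-1))/(-6760) = (-19/21 - 1/5*(-4))/(-6760) = (-19*1/21 + 4/5)*(-1/6760) = (-19/21 + 4/5)*(-1/6760) = -11/105*(-1/6760) = 11/709800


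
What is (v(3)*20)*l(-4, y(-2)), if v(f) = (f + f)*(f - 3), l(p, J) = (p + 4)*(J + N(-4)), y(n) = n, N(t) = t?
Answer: 0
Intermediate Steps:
l(p, J) = (-4 + J)*(4 + p) (l(p, J) = (p + 4)*(J - 4) = (4 + p)*(-4 + J) = (-4 + J)*(4 + p))
v(f) = 2*f*(-3 + f) (v(f) = (2*f)*(-3 + f) = 2*f*(-3 + f))
(v(3)*20)*l(-4, y(-2)) = ((2*3*(-3 + 3))*20)*(-16 - 4*(-4) + 4*(-2) - 2*(-4)) = ((2*3*0)*20)*(-16 + 16 - 8 + 8) = (0*20)*0 = 0*0 = 0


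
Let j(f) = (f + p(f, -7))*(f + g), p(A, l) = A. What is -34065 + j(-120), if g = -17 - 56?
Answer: 12255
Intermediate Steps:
g = -73
j(f) = 2*f*(-73 + f) (j(f) = (f + f)*(f - 73) = (2*f)*(-73 + f) = 2*f*(-73 + f))
-34065 + j(-120) = -34065 + 2*(-120)*(-73 - 120) = -34065 + 2*(-120)*(-193) = -34065 + 46320 = 12255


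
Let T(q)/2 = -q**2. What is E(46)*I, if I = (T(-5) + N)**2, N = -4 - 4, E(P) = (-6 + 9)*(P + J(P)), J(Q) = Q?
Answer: 928464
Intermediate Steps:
T(q) = -2*q**2 (T(q) = 2*(-q**2) = -2*q**2)
E(P) = 6*P (E(P) = (-6 + 9)*(P + P) = 3*(2*P) = 6*P)
N = -8
I = 3364 (I = (-2*(-5)**2 - 8)**2 = (-2*25 - 8)**2 = (-50 - 8)**2 = (-58)**2 = 3364)
E(46)*I = (6*46)*3364 = 276*3364 = 928464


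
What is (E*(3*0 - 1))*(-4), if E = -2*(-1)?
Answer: 8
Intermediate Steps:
E = 2
(E*(3*0 - 1))*(-4) = (2*(3*0 - 1))*(-4) = (2*(0 - 1))*(-4) = (2*(-1))*(-4) = -2*(-4) = 8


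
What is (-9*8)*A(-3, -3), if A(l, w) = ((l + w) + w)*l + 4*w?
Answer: -1080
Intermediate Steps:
A(l, w) = 4*w + l*(l + 2*w) (A(l, w) = (l + 2*w)*l + 4*w = l*(l + 2*w) + 4*w = 4*w + l*(l + 2*w))
(-9*8)*A(-3, -3) = (-9*8)*((-3)**2 + 4*(-3) + 2*(-3)*(-3)) = -72*(9 - 12 + 18) = -72*15 = -1080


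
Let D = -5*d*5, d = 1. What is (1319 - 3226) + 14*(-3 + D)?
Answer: -2299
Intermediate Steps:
D = -25 (D = -5*1*5 = -5*5 = -25)
(1319 - 3226) + 14*(-3 + D) = (1319 - 3226) + 14*(-3 - 25) = -1907 + 14*(-28) = -1907 - 392 = -2299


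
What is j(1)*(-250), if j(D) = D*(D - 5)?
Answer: 1000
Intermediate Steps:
j(D) = D*(-5 + D)
j(1)*(-250) = (1*(-5 + 1))*(-250) = (1*(-4))*(-250) = -4*(-250) = 1000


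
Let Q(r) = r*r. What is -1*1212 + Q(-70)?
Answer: 3688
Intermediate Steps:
Q(r) = r²
-1*1212 + Q(-70) = -1*1212 + (-70)² = -1212 + 4900 = 3688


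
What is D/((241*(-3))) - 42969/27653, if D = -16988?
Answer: 438702577/19993119 ≈ 21.943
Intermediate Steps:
D/((241*(-3))) - 42969/27653 = -16988/(241*(-3)) - 42969/27653 = -16988/(-723) - 42969*1/27653 = -16988*(-1/723) - 42969/27653 = 16988/723 - 42969/27653 = 438702577/19993119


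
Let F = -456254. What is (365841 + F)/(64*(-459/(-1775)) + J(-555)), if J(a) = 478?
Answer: -160483075/877826 ≈ -182.82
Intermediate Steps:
(365841 + F)/(64*(-459/(-1775)) + J(-555)) = (365841 - 456254)/(64*(-459/(-1775)) + 478) = -90413/(64*(-459*(-1/1775)) + 478) = -90413/(64*(459/1775) + 478) = -90413/(29376/1775 + 478) = -90413/877826/1775 = -90413*1775/877826 = -160483075/877826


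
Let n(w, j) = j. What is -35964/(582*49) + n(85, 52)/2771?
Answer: -16362218/13170563 ≈ -1.2423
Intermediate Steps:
-35964/(582*49) + n(85, 52)/2771 = -35964/(582*49) + 52/2771 = -35964/28518 + 52*(1/2771) = -35964*1/28518 + 52/2771 = -5994/4753 + 52/2771 = -16362218/13170563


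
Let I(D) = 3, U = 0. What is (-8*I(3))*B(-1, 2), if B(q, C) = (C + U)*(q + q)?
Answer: 96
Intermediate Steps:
B(q, C) = 2*C*q (B(q, C) = (C + 0)*(q + q) = C*(2*q) = 2*C*q)
(-8*I(3))*B(-1, 2) = (-8*3)*(2*2*(-1)) = -24*(-4) = 96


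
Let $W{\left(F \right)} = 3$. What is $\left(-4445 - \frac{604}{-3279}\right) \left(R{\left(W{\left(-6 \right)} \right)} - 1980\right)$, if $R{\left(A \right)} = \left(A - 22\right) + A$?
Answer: $\frac{29090803796}{3279} \approx 8.8719 \cdot 10^{6}$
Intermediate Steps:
$R{\left(A \right)} = -22 + 2 A$ ($R{\left(A \right)} = \left(-22 + A\right) + A = -22 + 2 A$)
$\left(-4445 - \frac{604}{-3279}\right) \left(R{\left(W{\left(-6 \right)} \right)} - 1980\right) = \left(-4445 - \frac{604}{-3279}\right) \left(\left(-22 + 2 \cdot 3\right) - 1980\right) = \left(-4445 - - \frac{604}{3279}\right) \left(\left(-22 + 6\right) - 1980\right) = \left(-4445 + \frac{604}{3279}\right) \left(-16 - 1980\right) = \left(- \frac{14574551}{3279}\right) \left(-1996\right) = \frac{29090803796}{3279}$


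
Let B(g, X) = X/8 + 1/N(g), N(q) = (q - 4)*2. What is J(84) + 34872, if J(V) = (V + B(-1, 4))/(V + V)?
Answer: 14646451/420 ≈ 34873.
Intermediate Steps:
N(q) = -8 + 2*q (N(q) = (-4 + q)*2 = -8 + 2*q)
B(g, X) = 1/(-8 + 2*g) + X/8 (B(g, X) = X/8 + 1/(-8 + 2*g) = 1/(-8 + 2*g) + X/8)
J(V) = (2/5 + V)/(2*V) (J(V) = (V + (4 + 4*(-4 - 1))/(8*(-4 - 1)))/(V + V) = (V + (1/8)*(4 + 4*(-5))/(-5))/((2*V)) = (V + (1/8)*(-1/5)*(4 - 20))*(1/(2*V)) = (V + (1/8)*(-1/5)*(-16))*(1/(2*V)) = (V + 2/5)*(1/(2*V)) = (2/5 + V)*(1/(2*V)) = (2/5 + V)/(2*V))
J(84) + 34872 = (1/10)*(2 + 5*84)/84 + 34872 = (1/10)*(1/84)*(2 + 420) + 34872 = (1/10)*(1/84)*422 + 34872 = 211/420 + 34872 = 14646451/420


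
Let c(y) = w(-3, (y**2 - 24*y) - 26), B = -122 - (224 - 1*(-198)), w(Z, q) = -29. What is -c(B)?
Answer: 29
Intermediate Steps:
B = -544 (B = -122 - (224 + 198) = -122 - 1*422 = -122 - 422 = -544)
c(y) = -29
-c(B) = -1*(-29) = 29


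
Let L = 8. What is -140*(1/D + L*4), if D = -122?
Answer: -273210/61 ≈ -4478.9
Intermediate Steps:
-140*(1/D + L*4) = -140*(1/(-122) + 8*4) = -140*(-1/122 + 32) = -140*3903/122 = -273210/61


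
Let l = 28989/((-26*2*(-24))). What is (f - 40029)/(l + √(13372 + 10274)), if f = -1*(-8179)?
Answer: 42676961600/1332902869 - 5511833600*√23646/3998708607 ≈ -179.94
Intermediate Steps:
f = 8179
l = 9663/416 (l = 28989/((-52*(-24))) = 28989/1248 = 28989*(1/1248) = 9663/416 ≈ 23.228)
(f - 40029)/(l + √(13372 + 10274)) = (8179 - 40029)/(9663/416 + √(13372 + 10274)) = -31850/(9663/416 + √23646)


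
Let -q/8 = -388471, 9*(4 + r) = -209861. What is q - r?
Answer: 28179809/9 ≈ 3.1311e+6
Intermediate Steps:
r = -209897/9 (r = -4 + (⅑)*(-209861) = -4 - 209861/9 = -209897/9 ≈ -23322.)
q = 3107768 (q = -8*(-388471) = 3107768)
q - r = 3107768 - 1*(-209897/9) = 3107768 + 209897/9 = 28179809/9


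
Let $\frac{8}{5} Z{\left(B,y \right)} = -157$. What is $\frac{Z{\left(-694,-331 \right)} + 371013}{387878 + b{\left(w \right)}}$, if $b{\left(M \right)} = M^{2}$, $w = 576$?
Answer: $\frac{2967319}{5757232} \approx 0.51541$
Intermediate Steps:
$Z{\left(B,y \right)} = - \frac{785}{8}$ ($Z{\left(B,y \right)} = \frac{5}{8} \left(-157\right) = - \frac{785}{8}$)
$\frac{Z{\left(-694,-331 \right)} + 371013}{387878 + b{\left(w \right)}} = \frac{- \frac{785}{8} + 371013}{387878 + 576^{2}} = \frac{2967319}{8 \left(387878 + 331776\right)} = \frac{2967319}{8 \cdot 719654} = \frac{2967319}{8} \cdot \frac{1}{719654} = \frac{2967319}{5757232}$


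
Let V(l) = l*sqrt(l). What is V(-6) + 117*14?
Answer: 1638 - 6*I*sqrt(6) ≈ 1638.0 - 14.697*I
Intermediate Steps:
V(l) = l**(3/2)
V(-6) + 117*14 = (-6)**(3/2) + 117*14 = -6*I*sqrt(6) + 1638 = 1638 - 6*I*sqrt(6)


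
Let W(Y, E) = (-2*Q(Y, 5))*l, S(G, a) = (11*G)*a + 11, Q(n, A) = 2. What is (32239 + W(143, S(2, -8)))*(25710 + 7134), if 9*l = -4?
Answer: 3176748316/3 ≈ 1.0589e+9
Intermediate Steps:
l = -4/9 (l = (⅑)*(-4) = -4/9 ≈ -0.44444)
S(G, a) = 11 + 11*G*a (S(G, a) = 11*G*a + 11 = 11 + 11*G*a)
W(Y, E) = 16/9 (W(Y, E) = -2*2*(-4/9) = -4*(-4/9) = 16/9)
(32239 + W(143, S(2, -8)))*(25710 + 7134) = (32239 + 16/9)*(25710 + 7134) = (290167/9)*32844 = 3176748316/3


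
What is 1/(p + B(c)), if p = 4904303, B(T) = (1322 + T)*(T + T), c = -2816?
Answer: 1/13318511 ≈ 7.5083e-8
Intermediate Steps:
B(T) = 2*T*(1322 + T) (B(T) = (1322 + T)*(2*T) = 2*T*(1322 + T))
1/(p + B(c)) = 1/(4904303 + 2*(-2816)*(1322 - 2816)) = 1/(4904303 + 2*(-2816)*(-1494)) = 1/(4904303 + 8414208) = 1/13318511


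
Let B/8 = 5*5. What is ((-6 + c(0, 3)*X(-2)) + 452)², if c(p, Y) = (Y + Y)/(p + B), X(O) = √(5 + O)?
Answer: 1989160027/10000 + 669*√3/25 ≈ 1.9896e+5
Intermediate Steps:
B = 200 (B = 8*(5*5) = 8*25 = 200)
c(p, Y) = 2*Y/(200 + p) (c(p, Y) = (Y + Y)/(p + 200) = (2*Y)/(200 + p) = 2*Y/(200 + p))
((-6 + c(0, 3)*X(-2)) + 452)² = ((-6 + (2*3/(200 + 0))*√(5 - 2)) + 452)² = ((-6 + (2*3/200)*√3) + 452)² = ((-6 + (2*3*(1/200))*√3) + 452)² = ((-6 + 3*√3/100) + 452)² = (446 + 3*√3/100)²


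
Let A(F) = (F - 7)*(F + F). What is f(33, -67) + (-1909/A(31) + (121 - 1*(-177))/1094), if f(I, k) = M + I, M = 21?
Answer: 43130033/813936 ≈ 52.989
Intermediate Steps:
A(F) = 2*F*(-7 + F) (A(F) = (-7 + F)*(2*F) = 2*F*(-7 + F))
f(I, k) = 21 + I
f(33, -67) + (-1909/A(31) + (121 - 1*(-177))/1094) = (21 + 33) + (-1909*1/(62*(-7 + 31)) + (121 - 1*(-177))/1094) = 54 + (-1909/(2*31*24) + (121 + 177)*(1/1094)) = 54 + (-1909/1488 + 298*(1/1094)) = 54 + (-1909*1/1488 + 149/547) = 54 + (-1909/1488 + 149/547) = 54 - 822511/813936 = 43130033/813936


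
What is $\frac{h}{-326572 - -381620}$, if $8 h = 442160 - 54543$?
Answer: $\frac{387617}{440384} \approx 0.88018$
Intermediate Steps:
$h = \frac{387617}{8}$ ($h = \frac{442160 - 54543}{8} = \frac{1}{8} \cdot 387617 = \frac{387617}{8} \approx 48452.0$)
$\frac{h}{-326572 - -381620} = \frac{387617}{8 \left(-326572 - -381620\right)} = \frac{387617}{8 \left(-326572 + 381620\right)} = \frac{387617}{8 \cdot 55048} = \frac{387617}{8} \cdot \frac{1}{55048} = \frac{387617}{440384}$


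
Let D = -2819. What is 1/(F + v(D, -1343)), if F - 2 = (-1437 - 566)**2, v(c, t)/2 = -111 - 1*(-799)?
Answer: 1/4013387 ≈ 2.4917e-7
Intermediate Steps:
v(c, t) = 1376 (v(c, t) = 2*(-111 - 1*(-799)) = 2*(-111 + 799) = 2*688 = 1376)
F = 4012011 (F = 2 + (-1437 - 566)**2 = 2 + (-2003)**2 = 2 + 4012009 = 4012011)
1/(F + v(D, -1343)) = 1/(4012011 + 1376) = 1/4013387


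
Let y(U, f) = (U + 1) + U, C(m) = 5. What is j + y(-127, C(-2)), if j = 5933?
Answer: 5680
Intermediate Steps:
y(U, f) = 1 + 2*U (y(U, f) = (1 + U) + U = 1 + 2*U)
j + y(-127, C(-2)) = 5933 + (1 + 2*(-127)) = 5933 + (1 - 254) = 5933 - 253 = 5680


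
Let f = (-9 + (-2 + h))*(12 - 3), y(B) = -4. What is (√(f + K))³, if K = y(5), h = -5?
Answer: -296*I*√37 ≈ -1800.5*I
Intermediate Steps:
f = -144 (f = (-9 + (-2 - 5))*(12 - 3) = (-9 - 7)*9 = -16*9 = -144)
K = -4
(√(f + K))³ = (√(-144 - 4))³ = (√(-148))³ = (2*I*√37)³ = -296*I*√37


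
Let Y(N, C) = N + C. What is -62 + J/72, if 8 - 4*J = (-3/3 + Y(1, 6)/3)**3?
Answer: -60245/972 ≈ -61.980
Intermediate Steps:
Y(N, C) = C + N
J = 38/27 (J = 2 - (-3/3 + (6 + 1)/3)**3/4 = 2 - (-3*1/3 + 7*(1/3))**3/4 = 2 - (-1 + 7/3)**3/4 = 2 - (4/3)**3/4 = 2 - 1/4*64/27 = 2 - 16/27 = 38/27 ≈ 1.4074)
-62 + J/72 = -62 + (38/27)/72 = -62 + (1/72)*(38/27) = -62 + 19/972 = -60245/972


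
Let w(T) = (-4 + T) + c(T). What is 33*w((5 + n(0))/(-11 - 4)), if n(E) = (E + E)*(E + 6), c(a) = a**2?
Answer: -418/3 ≈ -139.33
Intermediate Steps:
n(E) = 2*E*(6 + E) (n(E) = (2*E)*(6 + E) = 2*E*(6 + E))
w(T) = -4 + T + T**2 (w(T) = (-4 + T) + T**2 = -4 + T + T**2)
33*w((5 + n(0))/(-11 - 4)) = 33*(-4 + (5 + 2*0*(6 + 0))/(-11 - 4) + ((5 + 2*0*(6 + 0))/(-11 - 4))**2) = 33*(-4 + (5 + 2*0*6)/(-15) + ((5 + 2*0*6)/(-15))**2) = 33*(-4 + (5 + 0)*(-1/15) + ((5 + 0)*(-1/15))**2) = 33*(-4 + 5*(-1/15) + (5*(-1/15))**2) = 33*(-4 - 1/3 + (-1/3)**2) = 33*(-4 - 1/3 + 1/9) = 33*(-38/9) = -418/3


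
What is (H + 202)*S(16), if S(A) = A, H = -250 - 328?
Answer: -6016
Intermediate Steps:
H = -578
(H + 202)*S(16) = (-578 + 202)*16 = -376*16 = -6016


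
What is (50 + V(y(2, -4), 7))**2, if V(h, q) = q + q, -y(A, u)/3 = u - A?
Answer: 4096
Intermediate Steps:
y(A, u) = -3*u + 3*A (y(A, u) = -3*(u - A) = -3*u + 3*A)
V(h, q) = 2*q
(50 + V(y(2, -4), 7))**2 = (50 + 2*7)**2 = (50 + 14)**2 = 64**2 = 4096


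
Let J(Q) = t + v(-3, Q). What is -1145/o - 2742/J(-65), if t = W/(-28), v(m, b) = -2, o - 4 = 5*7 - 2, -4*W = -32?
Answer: 345929/296 ≈ 1168.7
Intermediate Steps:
W = 8 (W = -¼*(-32) = 8)
o = 37 (o = 4 + (5*7 - 2) = 4 + (35 - 2) = 4 + 33 = 37)
t = -2/7 (t = 8/(-28) = 8*(-1/28) = -2/7 ≈ -0.28571)
J(Q) = -16/7 (J(Q) = -2/7 - 2 = -16/7)
-1145/o - 2742/J(-65) = -1145/37 - 2742/(-16/7) = -1145*1/37 - 2742*(-7/16) = -1145/37 + 9597/8 = 345929/296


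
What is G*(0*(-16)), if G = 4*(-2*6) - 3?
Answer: 0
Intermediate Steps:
G = -51 (G = 4*(-12) - 3 = -48 - 3 = -51)
G*(0*(-16)) = -0*(-16) = -51*0 = 0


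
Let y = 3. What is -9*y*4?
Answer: -108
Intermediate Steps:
-9*y*4 = -9*3*4 = -27*4 = -108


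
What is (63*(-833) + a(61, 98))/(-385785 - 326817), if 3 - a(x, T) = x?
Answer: 52537/712602 ≈ 0.073726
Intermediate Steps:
a(x, T) = 3 - x
(63*(-833) + a(61, 98))/(-385785 - 326817) = (63*(-833) + (3 - 1*61))/(-385785 - 326817) = (-52479 + (3 - 61))/(-712602) = (-52479 - 58)*(-1/712602) = -52537*(-1/712602) = 52537/712602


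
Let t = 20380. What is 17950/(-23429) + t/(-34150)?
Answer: -109047552/80010035 ≈ -1.3629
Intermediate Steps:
17950/(-23429) + t/(-34150) = 17950/(-23429) + 20380/(-34150) = 17950*(-1/23429) + 20380*(-1/34150) = -17950/23429 - 2038/3415 = -109047552/80010035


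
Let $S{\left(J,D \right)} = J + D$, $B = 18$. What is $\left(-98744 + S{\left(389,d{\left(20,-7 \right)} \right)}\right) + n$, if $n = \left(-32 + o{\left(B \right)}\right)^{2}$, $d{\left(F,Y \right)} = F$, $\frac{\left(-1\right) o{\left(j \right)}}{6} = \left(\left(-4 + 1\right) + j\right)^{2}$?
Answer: $1811589$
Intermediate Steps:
$o{\left(j \right)} = - 6 \left(-3 + j\right)^{2}$ ($o{\left(j \right)} = - 6 \left(\left(-4 + 1\right) + j\right)^{2} = - 6 \left(-3 + j\right)^{2}$)
$S{\left(J,D \right)} = D + J$
$n = 1909924$ ($n = \left(-32 - 6 \left(-3 + 18\right)^{2}\right)^{2} = \left(-32 - 6 \cdot 15^{2}\right)^{2} = \left(-32 - 1350\right)^{2} = \left(-1382\right)^{2} = 1909924$)
$\left(-98744 + S{\left(389,d{\left(20,-7 \right)} \right)}\right) + n = \left(-98744 + \left(20 + 389\right)\right) + 1909924 = \left(-98744 + 409\right) + 1909924 = -98335 + 1909924 = 1811589$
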